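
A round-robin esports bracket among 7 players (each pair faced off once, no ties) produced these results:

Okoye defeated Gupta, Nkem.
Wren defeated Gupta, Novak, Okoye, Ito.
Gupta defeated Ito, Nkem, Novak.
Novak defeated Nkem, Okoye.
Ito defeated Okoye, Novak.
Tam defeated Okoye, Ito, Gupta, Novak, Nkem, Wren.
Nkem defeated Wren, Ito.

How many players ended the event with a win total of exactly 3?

1

Win totals: Novak 2, Nkem 2, Ito 2, Gupta 3, Okoye 2, Wren 4, Tam 6.
Exactly 3: Gupta — 1 player.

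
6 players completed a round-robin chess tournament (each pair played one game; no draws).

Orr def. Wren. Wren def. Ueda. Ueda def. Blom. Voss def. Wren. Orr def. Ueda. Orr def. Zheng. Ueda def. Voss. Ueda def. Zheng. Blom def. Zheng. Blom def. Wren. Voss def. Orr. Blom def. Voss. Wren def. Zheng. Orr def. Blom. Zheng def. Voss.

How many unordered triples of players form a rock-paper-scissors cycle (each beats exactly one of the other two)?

6

Of the C(6,3) = 20 triples, the cyclic ones are: {Blom, Voss, Orr}; {Blom, Ueda, Wren}; {Voss, Ueda, Wren}; {Voss, Ueda, Orr}; {Voss, Wren, Zheng}; {Voss, Orr, Zheng}.
That is 6.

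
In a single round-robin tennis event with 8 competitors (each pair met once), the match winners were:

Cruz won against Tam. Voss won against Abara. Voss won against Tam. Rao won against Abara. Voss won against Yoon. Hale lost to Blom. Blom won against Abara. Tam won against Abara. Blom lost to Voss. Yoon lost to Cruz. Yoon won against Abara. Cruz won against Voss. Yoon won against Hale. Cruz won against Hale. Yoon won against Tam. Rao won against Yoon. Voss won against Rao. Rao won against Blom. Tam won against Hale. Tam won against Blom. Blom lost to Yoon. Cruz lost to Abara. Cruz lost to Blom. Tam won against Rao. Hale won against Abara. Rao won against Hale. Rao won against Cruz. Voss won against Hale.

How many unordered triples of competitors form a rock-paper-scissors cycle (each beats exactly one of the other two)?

10

Win totals: Yoon 4, Blom 3, Cruz 4, Tam 4, Abara 1, Rao 5, Hale 1, Voss 6.
A competitor with w wins dominates both others in C(w,2) triples; summing gives 6 + 3 + 6 + 6 + 0 + 10 + 0 + 15 = 46 transitive triples.
Total triples C(8,3) = 56, so cyclic triples = 56 − 46 = 10.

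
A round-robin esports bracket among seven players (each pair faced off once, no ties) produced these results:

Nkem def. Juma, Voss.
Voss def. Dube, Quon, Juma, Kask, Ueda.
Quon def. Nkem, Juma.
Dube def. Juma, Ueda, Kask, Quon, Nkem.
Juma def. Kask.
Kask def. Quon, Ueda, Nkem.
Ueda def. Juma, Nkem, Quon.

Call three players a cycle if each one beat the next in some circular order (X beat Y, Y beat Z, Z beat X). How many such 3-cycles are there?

Win totals: Dube 5, Nkem 2, Quon 2, Ueda 3, Juma 1, Voss 5, Kask 3.
A player with w wins dominates both others in C(w,2) triples; summing gives 10 + 1 + 1 + 3 + 0 + 10 + 3 = 28 transitive triples.
Total triples C(7,3) = 35, so cyclic triples = 35 − 28 = 7.

7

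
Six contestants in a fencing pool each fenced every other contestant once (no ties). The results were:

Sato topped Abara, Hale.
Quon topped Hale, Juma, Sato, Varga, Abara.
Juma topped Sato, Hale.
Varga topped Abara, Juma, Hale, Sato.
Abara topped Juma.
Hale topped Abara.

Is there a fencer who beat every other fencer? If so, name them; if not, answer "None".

Quon

Quon has 5 wins out of 5 opponents — a perfect record.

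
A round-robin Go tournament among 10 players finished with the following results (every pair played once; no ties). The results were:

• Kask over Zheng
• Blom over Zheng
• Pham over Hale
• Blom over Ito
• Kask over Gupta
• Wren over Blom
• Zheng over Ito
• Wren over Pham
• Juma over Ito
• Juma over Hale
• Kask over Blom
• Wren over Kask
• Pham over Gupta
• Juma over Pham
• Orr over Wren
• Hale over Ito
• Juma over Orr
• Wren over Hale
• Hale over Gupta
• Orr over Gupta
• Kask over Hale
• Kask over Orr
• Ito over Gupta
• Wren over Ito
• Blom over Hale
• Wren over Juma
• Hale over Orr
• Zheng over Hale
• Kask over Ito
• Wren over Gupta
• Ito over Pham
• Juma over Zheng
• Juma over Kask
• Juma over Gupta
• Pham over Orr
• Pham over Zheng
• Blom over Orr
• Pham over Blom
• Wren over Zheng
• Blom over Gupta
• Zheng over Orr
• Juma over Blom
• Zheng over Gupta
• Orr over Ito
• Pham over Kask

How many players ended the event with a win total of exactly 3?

Win totals: Hale 3, Juma 8, Pham 6, Wren 8, Kask 6, Gupta 0, Blom 5, Orr 3, Zheng 4, Ito 2.
Exactly 3: Hale, Orr — 2 players.

2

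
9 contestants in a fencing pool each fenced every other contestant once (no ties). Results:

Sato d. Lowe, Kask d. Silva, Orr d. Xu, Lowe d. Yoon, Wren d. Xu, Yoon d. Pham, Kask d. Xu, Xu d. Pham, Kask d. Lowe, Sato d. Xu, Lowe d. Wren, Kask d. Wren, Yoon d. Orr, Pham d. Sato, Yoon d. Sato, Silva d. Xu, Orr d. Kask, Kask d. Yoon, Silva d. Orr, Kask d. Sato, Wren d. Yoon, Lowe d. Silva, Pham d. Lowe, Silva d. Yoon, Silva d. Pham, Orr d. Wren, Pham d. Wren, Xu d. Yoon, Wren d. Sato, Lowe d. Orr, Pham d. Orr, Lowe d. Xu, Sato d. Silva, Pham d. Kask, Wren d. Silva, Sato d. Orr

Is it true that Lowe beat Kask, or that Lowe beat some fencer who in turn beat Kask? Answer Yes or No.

Lowe did not beat Kask directly.
Lowe beat Xu, Orr, Wren, Silva, Yoon. Of those, Orr beat Kask.

Yes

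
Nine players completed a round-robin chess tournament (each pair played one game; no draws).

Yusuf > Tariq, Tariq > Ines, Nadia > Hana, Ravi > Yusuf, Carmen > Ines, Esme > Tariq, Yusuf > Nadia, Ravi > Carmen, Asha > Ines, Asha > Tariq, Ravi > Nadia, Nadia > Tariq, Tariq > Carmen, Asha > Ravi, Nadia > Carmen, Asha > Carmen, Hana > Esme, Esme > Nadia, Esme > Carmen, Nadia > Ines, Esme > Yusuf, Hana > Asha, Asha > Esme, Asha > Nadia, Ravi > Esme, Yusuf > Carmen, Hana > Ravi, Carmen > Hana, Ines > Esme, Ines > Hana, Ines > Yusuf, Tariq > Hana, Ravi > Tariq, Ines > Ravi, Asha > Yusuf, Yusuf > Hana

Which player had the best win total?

Win totals: Ravi 5, Esme 4, Tariq 3, Nadia 4, Carmen 2, Ines 4, Asha 7, Yusuf 4, Hana 3.
Asha leads with 7 wins (next highest: 5).

Asha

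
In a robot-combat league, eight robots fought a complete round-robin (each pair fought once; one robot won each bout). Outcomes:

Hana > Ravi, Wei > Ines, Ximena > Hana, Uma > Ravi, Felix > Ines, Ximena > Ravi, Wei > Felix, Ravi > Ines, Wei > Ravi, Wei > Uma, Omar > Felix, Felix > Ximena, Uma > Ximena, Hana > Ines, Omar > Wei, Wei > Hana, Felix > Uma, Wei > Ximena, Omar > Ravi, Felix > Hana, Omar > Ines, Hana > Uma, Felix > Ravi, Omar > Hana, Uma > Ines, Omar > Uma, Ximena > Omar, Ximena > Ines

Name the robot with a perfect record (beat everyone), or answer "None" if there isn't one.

None

Highest win total is Wei with 6 (out of 7 possible).
Wei lost to Omar, so no robot went undefeated.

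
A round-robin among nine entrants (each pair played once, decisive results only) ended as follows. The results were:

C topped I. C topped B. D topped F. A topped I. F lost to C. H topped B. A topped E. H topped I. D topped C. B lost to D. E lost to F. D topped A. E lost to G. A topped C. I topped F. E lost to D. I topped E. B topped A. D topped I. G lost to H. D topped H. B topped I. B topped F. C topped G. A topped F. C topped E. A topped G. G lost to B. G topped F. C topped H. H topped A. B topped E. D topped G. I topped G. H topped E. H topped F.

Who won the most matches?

Win totals: A 5, B 5, C 6, D 8, E 0, F 1, G 2, H 6, I 3.
D leads with 8 wins (next highest: 6).

D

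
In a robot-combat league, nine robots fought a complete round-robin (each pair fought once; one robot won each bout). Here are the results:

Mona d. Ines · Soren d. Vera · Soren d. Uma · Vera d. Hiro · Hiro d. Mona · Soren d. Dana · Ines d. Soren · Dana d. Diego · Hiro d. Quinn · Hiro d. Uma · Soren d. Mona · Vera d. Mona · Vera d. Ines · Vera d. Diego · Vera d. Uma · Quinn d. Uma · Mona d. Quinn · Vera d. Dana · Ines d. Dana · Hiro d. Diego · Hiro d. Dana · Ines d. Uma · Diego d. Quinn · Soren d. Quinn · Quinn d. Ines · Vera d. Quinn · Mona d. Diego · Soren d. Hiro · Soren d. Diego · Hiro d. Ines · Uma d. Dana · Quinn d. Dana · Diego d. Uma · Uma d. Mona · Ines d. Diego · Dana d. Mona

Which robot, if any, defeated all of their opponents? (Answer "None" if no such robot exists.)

None

Highest win total is Vera with 7 (out of 8 possible).
Vera lost to Soren, so no robot went undefeated.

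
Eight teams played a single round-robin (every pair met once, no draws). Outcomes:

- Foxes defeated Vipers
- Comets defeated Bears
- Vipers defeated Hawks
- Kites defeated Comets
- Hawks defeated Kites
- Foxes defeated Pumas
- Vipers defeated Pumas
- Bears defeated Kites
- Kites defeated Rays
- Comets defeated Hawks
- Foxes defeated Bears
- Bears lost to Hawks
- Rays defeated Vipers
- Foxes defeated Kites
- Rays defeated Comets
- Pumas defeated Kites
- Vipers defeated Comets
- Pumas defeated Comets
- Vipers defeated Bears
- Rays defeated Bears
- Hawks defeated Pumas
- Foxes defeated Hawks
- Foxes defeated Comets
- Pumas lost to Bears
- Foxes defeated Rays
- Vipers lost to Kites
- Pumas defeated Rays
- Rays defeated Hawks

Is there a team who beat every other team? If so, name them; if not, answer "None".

Foxes has 7 wins out of 7 opponents — a perfect record.

Foxes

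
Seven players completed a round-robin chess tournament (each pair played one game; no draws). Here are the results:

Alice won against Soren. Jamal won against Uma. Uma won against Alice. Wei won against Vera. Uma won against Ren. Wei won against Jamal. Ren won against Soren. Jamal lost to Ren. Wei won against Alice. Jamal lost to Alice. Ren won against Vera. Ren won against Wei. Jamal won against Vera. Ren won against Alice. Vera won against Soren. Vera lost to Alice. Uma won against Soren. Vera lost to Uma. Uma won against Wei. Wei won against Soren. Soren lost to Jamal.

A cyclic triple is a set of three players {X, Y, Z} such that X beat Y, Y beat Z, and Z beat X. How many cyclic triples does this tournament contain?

Win totals: Jamal 3, Soren 0, Wei 4, Ren 5, Vera 1, Uma 5, Alice 3.
A player with w wins dominates both others in C(w,2) triples; summing gives 3 + 0 + 6 + 10 + 0 + 10 + 3 = 32 transitive triples.
Total triples C(7,3) = 35, so cyclic triples = 35 − 32 = 3.

3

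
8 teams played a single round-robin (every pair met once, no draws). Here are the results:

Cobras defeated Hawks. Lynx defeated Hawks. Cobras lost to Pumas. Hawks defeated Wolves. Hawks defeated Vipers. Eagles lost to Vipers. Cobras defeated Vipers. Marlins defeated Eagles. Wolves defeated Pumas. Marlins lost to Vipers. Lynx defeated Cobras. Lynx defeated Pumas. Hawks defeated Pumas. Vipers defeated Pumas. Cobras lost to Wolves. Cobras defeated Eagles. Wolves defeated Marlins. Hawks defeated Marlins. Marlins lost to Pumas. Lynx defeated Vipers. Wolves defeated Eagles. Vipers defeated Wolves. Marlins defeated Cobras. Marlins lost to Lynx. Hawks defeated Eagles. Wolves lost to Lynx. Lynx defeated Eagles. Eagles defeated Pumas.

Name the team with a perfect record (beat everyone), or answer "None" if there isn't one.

Lynx has 7 wins out of 7 opponents — a perfect record.

Lynx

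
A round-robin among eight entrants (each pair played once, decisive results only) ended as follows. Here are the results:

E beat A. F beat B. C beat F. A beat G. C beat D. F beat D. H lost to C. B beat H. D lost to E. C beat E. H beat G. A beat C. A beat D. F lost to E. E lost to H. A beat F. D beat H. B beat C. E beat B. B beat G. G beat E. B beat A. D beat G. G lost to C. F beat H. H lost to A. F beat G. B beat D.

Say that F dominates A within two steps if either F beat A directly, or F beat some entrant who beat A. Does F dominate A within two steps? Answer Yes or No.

Yes

F did not beat A directly.
F beat B, D, G, H. Of those, B beat A.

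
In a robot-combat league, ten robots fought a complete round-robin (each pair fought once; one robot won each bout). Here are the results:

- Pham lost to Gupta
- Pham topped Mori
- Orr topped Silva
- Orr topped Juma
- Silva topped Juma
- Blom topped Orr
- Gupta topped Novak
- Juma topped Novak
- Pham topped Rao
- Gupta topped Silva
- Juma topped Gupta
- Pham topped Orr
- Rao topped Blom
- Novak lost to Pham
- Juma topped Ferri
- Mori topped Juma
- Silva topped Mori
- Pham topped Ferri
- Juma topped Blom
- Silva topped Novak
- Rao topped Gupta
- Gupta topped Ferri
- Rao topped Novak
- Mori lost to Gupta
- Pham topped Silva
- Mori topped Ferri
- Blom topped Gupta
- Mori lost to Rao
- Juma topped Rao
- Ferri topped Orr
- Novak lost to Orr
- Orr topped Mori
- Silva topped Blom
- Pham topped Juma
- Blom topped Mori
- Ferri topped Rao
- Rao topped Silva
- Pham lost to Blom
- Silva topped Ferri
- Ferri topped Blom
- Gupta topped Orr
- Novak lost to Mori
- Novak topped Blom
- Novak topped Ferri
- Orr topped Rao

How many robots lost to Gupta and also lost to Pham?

5

Gupta beat: Mori, Ferri, Silva, Pham, Novak, Orr.
Pham beat: Mori, Ferri, Silva, Rao, Novak, Juma, Orr.
Both beat: Mori, Ferri, Silva, Novak, Orr — 5.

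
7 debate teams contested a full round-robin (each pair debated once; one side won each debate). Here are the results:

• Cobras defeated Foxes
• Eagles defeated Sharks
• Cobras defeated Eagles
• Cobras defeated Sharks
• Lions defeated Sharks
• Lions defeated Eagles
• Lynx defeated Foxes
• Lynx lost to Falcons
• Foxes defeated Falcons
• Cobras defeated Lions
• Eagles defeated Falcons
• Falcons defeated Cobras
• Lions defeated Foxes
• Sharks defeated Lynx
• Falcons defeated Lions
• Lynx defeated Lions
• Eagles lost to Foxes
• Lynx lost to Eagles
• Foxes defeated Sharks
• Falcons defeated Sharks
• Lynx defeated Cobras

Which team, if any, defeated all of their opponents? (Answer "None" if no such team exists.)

Highest win total is Falcons with 4 (out of 6 possible).
Falcons lost to Eagles, Foxes, so no team went undefeated.

None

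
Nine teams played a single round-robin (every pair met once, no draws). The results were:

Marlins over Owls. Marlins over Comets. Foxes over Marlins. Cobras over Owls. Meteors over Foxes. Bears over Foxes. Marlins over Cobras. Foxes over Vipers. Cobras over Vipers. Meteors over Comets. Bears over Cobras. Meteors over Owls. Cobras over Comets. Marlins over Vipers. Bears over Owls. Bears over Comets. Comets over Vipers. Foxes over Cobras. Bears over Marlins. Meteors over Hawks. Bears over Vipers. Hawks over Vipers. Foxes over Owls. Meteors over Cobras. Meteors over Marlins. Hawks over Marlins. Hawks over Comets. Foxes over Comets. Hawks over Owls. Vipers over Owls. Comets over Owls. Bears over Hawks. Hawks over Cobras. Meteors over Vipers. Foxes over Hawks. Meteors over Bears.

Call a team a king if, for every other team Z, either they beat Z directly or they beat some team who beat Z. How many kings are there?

Hawks cannot reach Bears, Meteors, Foxes in two steps.
Comets cannot reach Hawks, Bears, Meteors, Marlins, Cobras, Foxes in two steps.
Bears cannot reach Meteors in two steps.
Meteors reaches everyone (king).
Vipers cannot reach Hawks, Comets, Bears, Meteors, Marlins, Cobras, Foxes in two steps.
Marlins cannot reach Hawks, Bears, Meteors, Foxes in two steps.
Cobras cannot reach Hawks, Bears, Meteors, Marlins, Foxes in two steps.
Foxes cannot reach Bears, Meteors in two steps.
Owls cannot reach Hawks, Comets, Bears, Meteors, Vipers, Marlins, Cobras, Foxes in two steps.
Kings: Meteors — 1.

1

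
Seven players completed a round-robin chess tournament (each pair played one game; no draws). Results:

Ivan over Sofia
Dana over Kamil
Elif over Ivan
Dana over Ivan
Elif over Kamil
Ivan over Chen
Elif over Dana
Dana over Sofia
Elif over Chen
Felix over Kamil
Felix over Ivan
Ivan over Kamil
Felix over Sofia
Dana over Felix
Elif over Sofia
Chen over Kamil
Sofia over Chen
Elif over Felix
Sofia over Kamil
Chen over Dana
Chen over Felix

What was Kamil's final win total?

0

Kamil's results: beat no one; lost to Felix, Chen, Elif, Dana, Ivan, Sofia.
That is 0 wins.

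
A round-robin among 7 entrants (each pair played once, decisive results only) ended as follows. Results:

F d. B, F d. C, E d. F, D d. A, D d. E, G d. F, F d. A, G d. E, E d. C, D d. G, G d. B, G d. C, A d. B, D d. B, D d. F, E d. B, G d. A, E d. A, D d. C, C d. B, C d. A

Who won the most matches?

Win totals: A 1, B 0, C 2, D 6, E 4, F 3, G 5.
D leads with 6 wins (next highest: 5).

D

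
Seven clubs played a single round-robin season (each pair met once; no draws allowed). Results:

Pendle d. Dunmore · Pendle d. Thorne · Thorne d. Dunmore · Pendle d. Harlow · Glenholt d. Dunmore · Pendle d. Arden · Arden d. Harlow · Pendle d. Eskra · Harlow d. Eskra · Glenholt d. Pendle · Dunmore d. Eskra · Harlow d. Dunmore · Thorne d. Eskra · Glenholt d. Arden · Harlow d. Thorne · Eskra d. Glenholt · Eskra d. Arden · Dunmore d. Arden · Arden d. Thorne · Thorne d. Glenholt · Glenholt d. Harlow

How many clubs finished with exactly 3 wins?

2

Win totals: Dunmore 2, Thorne 3, Harlow 3, Arden 2, Eskra 2, Glenholt 4, Pendle 5.
Exactly 3: Thorne, Harlow — 2 clubs.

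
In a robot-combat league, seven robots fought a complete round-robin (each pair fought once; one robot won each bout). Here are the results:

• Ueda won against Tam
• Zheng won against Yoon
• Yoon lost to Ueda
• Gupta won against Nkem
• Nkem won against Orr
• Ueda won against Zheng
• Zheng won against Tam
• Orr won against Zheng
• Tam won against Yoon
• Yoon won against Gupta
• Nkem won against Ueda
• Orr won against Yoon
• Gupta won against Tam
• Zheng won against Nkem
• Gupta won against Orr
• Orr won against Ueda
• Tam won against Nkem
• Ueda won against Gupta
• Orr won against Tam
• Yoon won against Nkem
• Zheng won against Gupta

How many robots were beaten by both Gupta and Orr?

Gupta beat: Nkem, Orr, Tam.
Orr beat: Ueda, Tam, Zheng, Yoon.
Both beat: Tam — 1.

1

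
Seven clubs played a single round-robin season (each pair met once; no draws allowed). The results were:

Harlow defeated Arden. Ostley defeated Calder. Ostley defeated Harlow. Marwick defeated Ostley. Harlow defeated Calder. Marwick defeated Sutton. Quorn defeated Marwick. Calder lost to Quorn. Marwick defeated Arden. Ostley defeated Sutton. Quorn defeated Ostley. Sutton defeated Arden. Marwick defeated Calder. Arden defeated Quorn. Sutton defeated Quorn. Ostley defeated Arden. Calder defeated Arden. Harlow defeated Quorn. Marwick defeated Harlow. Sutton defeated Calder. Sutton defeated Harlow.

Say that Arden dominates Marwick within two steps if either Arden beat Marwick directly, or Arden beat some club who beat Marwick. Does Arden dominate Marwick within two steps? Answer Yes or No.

Arden did not beat Marwick directly.
Arden beat Quorn. Of those, Quorn beat Marwick.

Yes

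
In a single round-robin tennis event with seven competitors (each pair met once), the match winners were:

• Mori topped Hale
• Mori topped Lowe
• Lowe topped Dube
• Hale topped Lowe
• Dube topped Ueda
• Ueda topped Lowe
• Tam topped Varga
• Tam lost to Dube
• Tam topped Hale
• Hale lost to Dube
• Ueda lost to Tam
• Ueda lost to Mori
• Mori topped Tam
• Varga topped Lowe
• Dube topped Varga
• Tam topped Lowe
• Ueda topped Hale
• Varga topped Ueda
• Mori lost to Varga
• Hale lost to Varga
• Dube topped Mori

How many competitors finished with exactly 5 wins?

1

Win totals: Tam 4, Ueda 2, Lowe 1, Mori 4, Dube 5, Varga 4, Hale 1.
Exactly 5: Dube — 1 competitor.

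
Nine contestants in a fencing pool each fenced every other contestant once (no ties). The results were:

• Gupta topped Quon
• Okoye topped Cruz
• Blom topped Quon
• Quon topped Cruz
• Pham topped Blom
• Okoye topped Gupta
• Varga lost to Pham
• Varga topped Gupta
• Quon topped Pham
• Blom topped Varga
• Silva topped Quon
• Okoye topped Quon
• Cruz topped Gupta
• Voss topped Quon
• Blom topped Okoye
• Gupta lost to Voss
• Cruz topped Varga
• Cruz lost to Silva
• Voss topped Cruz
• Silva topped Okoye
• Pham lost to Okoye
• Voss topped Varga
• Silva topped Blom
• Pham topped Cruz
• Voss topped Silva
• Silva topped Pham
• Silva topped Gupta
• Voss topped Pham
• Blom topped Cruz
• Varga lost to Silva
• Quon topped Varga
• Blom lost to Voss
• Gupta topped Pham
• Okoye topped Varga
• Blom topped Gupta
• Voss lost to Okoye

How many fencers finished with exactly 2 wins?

Win totals: Pham 3, Varga 1, Blom 5, Okoye 6, Silva 7, Cruz 2, Quon 3, Gupta 2, Voss 7.
Exactly 2: Cruz, Gupta — 2 fencers.

2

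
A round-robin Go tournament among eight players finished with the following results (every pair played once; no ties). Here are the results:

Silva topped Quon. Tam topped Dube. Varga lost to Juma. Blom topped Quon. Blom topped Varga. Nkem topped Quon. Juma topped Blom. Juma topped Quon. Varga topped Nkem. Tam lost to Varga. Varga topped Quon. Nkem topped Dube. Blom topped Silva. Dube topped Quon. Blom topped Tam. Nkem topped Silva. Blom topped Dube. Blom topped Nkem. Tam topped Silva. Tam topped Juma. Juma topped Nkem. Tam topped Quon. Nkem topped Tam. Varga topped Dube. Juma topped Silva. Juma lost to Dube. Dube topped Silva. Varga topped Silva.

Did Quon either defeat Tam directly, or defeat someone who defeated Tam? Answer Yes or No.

No

Quon did not beat Tam directly.
Quon beat no one, so there is no intermediate player.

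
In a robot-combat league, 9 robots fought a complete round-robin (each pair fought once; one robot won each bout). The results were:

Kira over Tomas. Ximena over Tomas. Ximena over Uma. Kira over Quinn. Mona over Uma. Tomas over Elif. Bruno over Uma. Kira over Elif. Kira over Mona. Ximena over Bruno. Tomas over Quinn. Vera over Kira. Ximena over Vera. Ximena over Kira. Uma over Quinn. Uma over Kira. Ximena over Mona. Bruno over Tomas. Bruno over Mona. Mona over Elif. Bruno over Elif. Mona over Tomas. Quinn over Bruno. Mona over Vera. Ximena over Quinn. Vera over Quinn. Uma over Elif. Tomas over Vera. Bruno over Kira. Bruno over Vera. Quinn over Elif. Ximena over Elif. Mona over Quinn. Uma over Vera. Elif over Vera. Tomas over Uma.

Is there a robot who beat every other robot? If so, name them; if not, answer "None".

Ximena

Ximena has 8 wins out of 8 opponents — a perfect record.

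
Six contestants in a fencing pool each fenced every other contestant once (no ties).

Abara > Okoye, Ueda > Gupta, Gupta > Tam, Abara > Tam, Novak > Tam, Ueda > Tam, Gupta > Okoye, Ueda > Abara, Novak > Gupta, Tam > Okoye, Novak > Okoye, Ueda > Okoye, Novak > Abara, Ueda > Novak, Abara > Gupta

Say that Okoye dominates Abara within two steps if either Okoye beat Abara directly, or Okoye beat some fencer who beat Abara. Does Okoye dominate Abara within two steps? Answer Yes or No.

No

Okoye did not beat Abara directly.
Okoye beat no one, so there is no intermediate fencer.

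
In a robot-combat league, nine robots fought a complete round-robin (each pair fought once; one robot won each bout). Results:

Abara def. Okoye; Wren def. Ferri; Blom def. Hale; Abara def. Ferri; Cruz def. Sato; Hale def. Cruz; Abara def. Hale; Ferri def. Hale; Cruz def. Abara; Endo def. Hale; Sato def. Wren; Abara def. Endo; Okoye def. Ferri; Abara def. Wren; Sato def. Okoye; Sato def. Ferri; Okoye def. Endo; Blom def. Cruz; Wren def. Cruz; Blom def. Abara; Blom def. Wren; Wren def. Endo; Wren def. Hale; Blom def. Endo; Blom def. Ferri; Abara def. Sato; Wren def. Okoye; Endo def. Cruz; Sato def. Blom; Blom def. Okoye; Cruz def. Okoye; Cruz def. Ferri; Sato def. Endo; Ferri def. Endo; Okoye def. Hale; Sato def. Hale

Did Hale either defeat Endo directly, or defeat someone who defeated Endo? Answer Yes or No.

Hale did not beat Endo directly.
Hale beat Cruz, but each of them lost to Endo. No two-step path.

No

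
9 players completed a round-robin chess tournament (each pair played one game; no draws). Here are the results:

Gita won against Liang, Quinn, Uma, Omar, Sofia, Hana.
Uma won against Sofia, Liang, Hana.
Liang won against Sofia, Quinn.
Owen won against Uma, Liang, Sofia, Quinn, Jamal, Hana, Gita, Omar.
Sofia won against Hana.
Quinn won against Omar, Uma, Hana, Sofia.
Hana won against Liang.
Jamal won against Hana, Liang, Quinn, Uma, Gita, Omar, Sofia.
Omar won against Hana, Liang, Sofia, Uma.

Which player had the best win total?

Win totals: Sofia 1, Quinn 4, Hana 1, Jamal 7, Uma 3, Owen 8, Gita 6, Omar 4, Liang 2.
Owen leads with 8 wins (next highest: 7).

Owen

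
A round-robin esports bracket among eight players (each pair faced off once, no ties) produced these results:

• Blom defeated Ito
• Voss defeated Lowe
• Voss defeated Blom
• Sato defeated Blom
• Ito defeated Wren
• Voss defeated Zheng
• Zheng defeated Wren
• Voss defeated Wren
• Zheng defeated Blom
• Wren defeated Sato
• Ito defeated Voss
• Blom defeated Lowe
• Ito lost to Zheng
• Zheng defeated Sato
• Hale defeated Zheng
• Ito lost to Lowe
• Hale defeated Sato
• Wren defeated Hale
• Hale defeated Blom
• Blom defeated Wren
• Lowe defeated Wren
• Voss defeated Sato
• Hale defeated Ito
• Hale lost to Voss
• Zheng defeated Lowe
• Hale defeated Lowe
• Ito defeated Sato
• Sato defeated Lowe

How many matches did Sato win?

2

Sato's results: beat Lowe, Blom; lost to Wren, Zheng, Ito, Voss, Hale.
That is 2 wins.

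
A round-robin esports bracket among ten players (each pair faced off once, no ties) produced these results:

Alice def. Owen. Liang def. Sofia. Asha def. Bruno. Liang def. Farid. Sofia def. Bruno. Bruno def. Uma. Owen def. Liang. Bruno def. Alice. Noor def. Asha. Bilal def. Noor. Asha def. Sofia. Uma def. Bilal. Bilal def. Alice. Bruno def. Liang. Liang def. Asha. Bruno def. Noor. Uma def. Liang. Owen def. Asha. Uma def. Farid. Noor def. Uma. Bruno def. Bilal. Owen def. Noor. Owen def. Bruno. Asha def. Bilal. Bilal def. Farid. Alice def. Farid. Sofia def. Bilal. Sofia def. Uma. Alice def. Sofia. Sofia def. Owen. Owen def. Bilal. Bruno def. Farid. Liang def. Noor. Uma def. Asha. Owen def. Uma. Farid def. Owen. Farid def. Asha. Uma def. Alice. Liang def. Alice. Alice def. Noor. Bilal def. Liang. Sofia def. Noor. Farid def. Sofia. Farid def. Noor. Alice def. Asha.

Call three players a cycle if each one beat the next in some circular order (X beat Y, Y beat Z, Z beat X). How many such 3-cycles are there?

34

Win totals: Bilal 4, Owen 6, Farid 4, Sofia 5, Bruno 6, Noor 2, Liang 5, Uma 5, Alice 5, Asha 3.
A player with w wins dominates both others in C(w,2) triples; summing gives 6 + 15 + 6 + 10 + 15 + 1 + 10 + 10 + 10 + 3 = 86 transitive triples.
Total triples C(10,3) = 120, so cyclic triples = 120 − 86 = 34.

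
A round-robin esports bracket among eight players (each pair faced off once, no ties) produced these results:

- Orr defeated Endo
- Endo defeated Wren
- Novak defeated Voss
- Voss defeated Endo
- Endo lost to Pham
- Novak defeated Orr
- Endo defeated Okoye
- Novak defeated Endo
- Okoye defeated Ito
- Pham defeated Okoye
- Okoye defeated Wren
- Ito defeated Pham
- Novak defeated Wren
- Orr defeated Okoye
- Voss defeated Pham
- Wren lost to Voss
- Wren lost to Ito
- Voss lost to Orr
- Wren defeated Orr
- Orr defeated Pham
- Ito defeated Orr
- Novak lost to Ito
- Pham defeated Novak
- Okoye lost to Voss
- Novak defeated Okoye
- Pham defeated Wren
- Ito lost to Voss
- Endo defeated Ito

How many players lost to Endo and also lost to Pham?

Endo beat: Okoye, Wren, Ito.
Pham beat: Endo, Novak, Okoye, Wren.
Both beat: Okoye, Wren — 2.

2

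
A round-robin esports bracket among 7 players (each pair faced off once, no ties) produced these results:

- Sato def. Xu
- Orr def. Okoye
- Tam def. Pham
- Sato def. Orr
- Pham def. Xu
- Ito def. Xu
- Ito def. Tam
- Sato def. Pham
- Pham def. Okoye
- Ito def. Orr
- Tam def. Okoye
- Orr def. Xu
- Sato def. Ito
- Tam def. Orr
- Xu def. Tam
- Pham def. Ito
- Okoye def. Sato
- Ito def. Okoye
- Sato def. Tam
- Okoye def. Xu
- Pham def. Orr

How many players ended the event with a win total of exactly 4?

2

Win totals: Pham 4, Orr 2, Ito 4, Tam 3, Okoye 2, Sato 5, Xu 1.
Exactly 4: Pham, Ito — 2 players.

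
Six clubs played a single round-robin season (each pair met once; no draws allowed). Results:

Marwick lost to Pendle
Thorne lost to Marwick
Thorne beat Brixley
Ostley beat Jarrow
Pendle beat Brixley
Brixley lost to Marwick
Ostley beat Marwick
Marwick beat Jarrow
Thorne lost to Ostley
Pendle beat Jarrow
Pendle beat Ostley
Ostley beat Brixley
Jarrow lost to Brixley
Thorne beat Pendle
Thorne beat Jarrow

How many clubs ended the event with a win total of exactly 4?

Win totals: Pendle 4, Ostley 4, Brixley 1, Marwick 3, Thorne 3, Jarrow 0.
Exactly 4: Pendle, Ostley — 2 clubs.

2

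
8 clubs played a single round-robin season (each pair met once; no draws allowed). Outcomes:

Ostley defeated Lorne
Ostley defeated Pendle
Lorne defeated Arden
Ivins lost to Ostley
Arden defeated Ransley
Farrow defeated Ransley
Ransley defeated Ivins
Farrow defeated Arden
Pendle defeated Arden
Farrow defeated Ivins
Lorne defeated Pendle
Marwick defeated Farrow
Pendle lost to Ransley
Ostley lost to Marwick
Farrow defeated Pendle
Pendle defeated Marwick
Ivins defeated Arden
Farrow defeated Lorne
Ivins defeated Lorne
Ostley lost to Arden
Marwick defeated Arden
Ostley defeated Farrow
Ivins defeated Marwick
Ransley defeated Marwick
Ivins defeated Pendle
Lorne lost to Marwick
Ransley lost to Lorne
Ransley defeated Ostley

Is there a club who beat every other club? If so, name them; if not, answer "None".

Highest win total is Farrow with 5 (out of 7 possible).
Farrow lost to Marwick, Ostley, so no club went undefeated.

None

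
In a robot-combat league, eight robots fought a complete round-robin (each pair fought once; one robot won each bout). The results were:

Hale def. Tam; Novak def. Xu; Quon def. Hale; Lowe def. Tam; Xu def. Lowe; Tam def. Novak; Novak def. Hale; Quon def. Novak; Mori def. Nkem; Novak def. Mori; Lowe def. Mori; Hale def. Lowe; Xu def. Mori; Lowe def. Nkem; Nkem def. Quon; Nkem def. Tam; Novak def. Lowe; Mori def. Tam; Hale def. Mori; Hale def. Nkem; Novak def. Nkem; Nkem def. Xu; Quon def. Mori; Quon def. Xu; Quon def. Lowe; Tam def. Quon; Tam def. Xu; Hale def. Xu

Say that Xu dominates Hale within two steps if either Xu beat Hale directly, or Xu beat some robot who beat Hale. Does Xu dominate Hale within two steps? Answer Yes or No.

Xu did not beat Hale directly.
Xu beat Lowe, Mori, but each of them lost to Hale. No two-step path.

No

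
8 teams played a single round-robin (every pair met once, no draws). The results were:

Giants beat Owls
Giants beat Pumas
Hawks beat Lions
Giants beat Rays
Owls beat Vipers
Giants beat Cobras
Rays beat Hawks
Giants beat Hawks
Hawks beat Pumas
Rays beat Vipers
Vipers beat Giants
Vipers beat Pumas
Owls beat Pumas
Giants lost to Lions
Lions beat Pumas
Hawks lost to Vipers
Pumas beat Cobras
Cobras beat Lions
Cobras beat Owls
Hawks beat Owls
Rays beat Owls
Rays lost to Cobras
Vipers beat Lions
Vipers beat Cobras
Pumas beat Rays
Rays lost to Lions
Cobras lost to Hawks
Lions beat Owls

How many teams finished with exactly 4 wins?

Win totals: Vipers 5, Owls 2, Lions 4, Rays 3, Cobras 3, Pumas 2, Hawks 4, Giants 5.
Exactly 4: Lions, Hawks — 2 teams.

2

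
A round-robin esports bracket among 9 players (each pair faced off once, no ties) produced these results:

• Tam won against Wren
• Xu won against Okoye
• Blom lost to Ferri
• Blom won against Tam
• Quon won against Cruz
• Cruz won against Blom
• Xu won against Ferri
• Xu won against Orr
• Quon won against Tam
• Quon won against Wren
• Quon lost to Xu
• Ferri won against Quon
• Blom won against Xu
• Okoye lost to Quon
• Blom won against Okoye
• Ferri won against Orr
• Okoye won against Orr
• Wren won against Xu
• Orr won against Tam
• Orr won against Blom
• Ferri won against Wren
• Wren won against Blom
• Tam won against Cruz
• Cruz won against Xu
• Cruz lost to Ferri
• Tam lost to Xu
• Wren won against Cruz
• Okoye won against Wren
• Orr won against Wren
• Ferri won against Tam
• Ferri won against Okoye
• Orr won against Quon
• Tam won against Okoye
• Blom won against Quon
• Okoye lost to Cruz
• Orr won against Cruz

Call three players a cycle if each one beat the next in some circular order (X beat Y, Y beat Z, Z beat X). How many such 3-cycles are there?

21

Win totals: Okoye 2, Blom 4, Ferri 7, Wren 3, Cruz 3, Orr 5, Tam 3, Quon 4, Xu 5.
A player with w wins dominates both others in C(w,2) triples; summing gives 1 + 6 + 21 + 3 + 3 + 10 + 3 + 6 + 10 = 63 transitive triples.
Total triples C(9,3) = 84, so cyclic triples = 84 − 63 = 21.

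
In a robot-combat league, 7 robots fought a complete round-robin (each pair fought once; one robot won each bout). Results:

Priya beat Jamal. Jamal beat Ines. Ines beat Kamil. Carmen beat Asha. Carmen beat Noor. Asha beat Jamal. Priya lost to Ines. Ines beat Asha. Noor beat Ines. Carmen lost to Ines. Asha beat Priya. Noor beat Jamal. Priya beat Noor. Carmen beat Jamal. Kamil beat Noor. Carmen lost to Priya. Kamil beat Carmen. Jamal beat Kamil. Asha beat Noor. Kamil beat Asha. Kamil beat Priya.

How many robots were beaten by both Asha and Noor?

Asha beat: Jamal, Priya, Noor.
Noor beat: Ines, Jamal.
Both beat: Jamal — 1.

1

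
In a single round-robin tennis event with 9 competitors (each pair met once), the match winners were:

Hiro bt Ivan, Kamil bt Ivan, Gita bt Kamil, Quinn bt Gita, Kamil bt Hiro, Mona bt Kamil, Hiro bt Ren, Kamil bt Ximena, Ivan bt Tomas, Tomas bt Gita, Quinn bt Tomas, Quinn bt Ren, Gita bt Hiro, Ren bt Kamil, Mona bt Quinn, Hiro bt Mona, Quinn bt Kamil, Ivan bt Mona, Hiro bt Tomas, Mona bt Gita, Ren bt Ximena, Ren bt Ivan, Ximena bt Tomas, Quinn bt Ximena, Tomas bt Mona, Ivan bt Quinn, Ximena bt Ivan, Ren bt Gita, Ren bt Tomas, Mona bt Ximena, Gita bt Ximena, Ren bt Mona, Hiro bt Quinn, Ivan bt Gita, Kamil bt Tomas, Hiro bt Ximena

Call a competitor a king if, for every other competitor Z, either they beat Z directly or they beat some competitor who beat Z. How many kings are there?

7

Ren reaches everyone (king).
Gita reaches everyone (king).
Hiro reaches everyone (king).
Tomas cannot reach Ren, Ivan in two steps.
Quinn reaches everyone (king).
Ivan reaches everyone (king).
Kamil reaches everyone (king).
Mona reaches everyone (king).
Ximena cannot reach Ren, Hiro, Kamil in two steps.
Kings: Ren, Gita, Hiro, Quinn, Ivan, Kamil, Mona — 7.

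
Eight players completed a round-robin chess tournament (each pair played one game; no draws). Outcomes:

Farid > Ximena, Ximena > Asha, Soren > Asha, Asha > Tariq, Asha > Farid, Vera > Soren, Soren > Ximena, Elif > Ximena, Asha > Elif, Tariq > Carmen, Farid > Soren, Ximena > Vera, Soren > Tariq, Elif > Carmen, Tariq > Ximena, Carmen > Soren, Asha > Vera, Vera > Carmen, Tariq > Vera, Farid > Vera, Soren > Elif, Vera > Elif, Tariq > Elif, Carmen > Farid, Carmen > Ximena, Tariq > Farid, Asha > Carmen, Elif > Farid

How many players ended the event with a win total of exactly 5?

Win totals: Carmen 3, Tariq 5, Asha 5, Farid 3, Soren 4, Elif 3, Ximena 2, Vera 3.
Exactly 5: Tariq, Asha — 2 players.

2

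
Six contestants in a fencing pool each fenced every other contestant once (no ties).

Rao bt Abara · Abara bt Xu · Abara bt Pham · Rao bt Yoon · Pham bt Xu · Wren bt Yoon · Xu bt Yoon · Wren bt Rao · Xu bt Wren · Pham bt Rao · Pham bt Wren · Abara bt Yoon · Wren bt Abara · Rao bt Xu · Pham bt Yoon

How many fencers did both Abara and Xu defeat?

1

Abara beat: Xu, Pham, Yoon.
Xu beat: Wren, Yoon.
Both beat: Yoon — 1.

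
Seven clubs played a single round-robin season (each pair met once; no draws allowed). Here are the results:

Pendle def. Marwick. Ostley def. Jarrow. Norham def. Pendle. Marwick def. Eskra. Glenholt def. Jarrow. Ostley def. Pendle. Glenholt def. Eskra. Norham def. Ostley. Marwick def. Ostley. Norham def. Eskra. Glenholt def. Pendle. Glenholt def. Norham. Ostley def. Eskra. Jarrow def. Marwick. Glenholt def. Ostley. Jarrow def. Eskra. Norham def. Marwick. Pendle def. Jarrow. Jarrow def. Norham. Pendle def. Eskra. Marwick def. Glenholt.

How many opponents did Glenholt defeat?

Glenholt's results: beat Norham, Ostley, Jarrow, Eskra, Pendle; lost to Marwick.
That is 5 wins.

5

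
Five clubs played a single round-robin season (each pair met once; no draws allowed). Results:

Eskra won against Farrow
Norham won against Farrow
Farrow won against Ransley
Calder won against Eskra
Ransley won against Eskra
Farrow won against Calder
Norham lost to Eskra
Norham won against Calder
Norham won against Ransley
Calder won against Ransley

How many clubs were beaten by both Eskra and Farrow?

Eskra beat: Norham, Farrow.
Farrow beat: Ransley, Calder.
No one was beaten by both.

0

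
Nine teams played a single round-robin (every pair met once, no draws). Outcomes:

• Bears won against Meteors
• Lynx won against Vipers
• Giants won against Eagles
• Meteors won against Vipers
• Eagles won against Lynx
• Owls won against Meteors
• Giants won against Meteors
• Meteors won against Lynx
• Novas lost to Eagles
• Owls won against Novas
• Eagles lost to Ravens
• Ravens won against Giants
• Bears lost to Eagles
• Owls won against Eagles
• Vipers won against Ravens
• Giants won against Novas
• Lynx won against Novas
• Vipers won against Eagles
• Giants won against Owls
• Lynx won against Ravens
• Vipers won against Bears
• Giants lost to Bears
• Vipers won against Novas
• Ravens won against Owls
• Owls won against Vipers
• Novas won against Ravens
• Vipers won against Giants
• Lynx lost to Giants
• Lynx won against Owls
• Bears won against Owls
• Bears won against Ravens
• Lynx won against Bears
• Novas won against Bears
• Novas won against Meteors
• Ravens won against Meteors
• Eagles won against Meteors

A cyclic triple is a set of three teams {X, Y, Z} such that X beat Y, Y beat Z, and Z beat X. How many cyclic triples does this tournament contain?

Win totals: Ravens 4, Giants 5, Owls 4, Novas 3, Eagles 4, Vipers 5, Meteors 2, Lynx 5, Bears 4.
A team with w wins dominates both others in C(w,2) triples; summing gives 6 + 10 + 6 + 3 + 6 + 10 + 1 + 10 + 6 = 58 transitive triples.
Total triples C(9,3) = 84, so cyclic triples = 84 − 58 = 26.

26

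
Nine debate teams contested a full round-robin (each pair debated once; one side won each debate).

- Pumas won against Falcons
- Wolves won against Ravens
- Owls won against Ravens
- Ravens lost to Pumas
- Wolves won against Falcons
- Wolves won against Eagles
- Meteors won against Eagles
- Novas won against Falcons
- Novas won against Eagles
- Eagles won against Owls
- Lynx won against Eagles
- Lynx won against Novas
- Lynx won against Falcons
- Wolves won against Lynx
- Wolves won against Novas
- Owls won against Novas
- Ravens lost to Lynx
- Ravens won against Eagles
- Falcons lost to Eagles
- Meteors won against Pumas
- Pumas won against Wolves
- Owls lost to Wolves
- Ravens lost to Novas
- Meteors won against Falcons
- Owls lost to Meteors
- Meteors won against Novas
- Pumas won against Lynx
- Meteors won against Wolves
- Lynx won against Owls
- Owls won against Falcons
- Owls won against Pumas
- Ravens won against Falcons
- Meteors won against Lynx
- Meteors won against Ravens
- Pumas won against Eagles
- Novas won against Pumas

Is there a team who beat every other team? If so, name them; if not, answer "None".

Meteors has 8 wins out of 8 opponents — a perfect record.

Meteors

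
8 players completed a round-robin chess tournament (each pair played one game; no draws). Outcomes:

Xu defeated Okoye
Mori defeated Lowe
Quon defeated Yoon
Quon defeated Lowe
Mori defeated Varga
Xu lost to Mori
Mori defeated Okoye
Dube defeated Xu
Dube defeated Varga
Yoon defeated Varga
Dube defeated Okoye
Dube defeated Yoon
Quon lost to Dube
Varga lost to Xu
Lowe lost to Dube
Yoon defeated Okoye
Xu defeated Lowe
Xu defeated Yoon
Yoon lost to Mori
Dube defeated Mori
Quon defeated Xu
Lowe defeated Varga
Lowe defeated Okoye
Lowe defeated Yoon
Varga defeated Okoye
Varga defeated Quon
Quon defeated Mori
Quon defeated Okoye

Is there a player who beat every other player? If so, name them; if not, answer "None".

Dube

Dube has 7 wins out of 7 opponents — a perfect record.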